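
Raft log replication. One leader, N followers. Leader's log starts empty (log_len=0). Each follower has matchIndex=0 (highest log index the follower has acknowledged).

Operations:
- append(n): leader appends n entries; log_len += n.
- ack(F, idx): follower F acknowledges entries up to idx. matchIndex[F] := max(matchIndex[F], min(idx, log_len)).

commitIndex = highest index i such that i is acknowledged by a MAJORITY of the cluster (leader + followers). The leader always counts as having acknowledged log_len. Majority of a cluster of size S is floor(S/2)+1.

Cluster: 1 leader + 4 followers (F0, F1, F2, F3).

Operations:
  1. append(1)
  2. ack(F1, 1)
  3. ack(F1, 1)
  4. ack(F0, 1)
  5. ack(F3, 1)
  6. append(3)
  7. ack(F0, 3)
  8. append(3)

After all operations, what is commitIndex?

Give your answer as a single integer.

Answer: 1

Derivation:
Op 1: append 1 -> log_len=1
Op 2: F1 acks idx 1 -> match: F0=0 F1=1 F2=0 F3=0; commitIndex=0
Op 3: F1 acks idx 1 -> match: F0=0 F1=1 F2=0 F3=0; commitIndex=0
Op 4: F0 acks idx 1 -> match: F0=1 F1=1 F2=0 F3=0; commitIndex=1
Op 5: F3 acks idx 1 -> match: F0=1 F1=1 F2=0 F3=1; commitIndex=1
Op 6: append 3 -> log_len=4
Op 7: F0 acks idx 3 -> match: F0=3 F1=1 F2=0 F3=1; commitIndex=1
Op 8: append 3 -> log_len=7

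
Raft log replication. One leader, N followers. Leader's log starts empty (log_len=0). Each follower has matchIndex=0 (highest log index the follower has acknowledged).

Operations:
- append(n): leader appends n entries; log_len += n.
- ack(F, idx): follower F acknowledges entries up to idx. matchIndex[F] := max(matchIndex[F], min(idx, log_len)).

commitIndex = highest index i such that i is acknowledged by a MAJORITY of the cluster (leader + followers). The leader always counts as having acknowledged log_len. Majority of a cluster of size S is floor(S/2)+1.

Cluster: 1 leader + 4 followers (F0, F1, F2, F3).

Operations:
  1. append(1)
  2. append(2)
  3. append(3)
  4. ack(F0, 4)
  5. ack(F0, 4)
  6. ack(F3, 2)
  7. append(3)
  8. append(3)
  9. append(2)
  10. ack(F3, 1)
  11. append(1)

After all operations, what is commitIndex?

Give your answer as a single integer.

Answer: 2

Derivation:
Op 1: append 1 -> log_len=1
Op 2: append 2 -> log_len=3
Op 3: append 3 -> log_len=6
Op 4: F0 acks idx 4 -> match: F0=4 F1=0 F2=0 F3=0; commitIndex=0
Op 5: F0 acks idx 4 -> match: F0=4 F1=0 F2=0 F3=0; commitIndex=0
Op 6: F3 acks idx 2 -> match: F0=4 F1=0 F2=0 F3=2; commitIndex=2
Op 7: append 3 -> log_len=9
Op 8: append 3 -> log_len=12
Op 9: append 2 -> log_len=14
Op 10: F3 acks idx 1 -> match: F0=4 F1=0 F2=0 F3=2; commitIndex=2
Op 11: append 1 -> log_len=15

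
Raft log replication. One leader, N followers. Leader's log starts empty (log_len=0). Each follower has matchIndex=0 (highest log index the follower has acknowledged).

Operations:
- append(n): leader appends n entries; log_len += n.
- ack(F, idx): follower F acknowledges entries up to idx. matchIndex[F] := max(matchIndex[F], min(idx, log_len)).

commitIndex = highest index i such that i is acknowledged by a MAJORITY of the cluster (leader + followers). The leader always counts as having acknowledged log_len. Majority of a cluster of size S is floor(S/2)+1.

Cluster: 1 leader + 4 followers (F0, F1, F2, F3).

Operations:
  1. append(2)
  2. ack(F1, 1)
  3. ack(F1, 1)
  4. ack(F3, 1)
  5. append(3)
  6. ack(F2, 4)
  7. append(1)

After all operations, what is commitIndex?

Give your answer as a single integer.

Op 1: append 2 -> log_len=2
Op 2: F1 acks idx 1 -> match: F0=0 F1=1 F2=0 F3=0; commitIndex=0
Op 3: F1 acks idx 1 -> match: F0=0 F1=1 F2=0 F3=0; commitIndex=0
Op 4: F3 acks idx 1 -> match: F0=0 F1=1 F2=0 F3=1; commitIndex=1
Op 5: append 3 -> log_len=5
Op 6: F2 acks idx 4 -> match: F0=0 F1=1 F2=4 F3=1; commitIndex=1
Op 7: append 1 -> log_len=6

Answer: 1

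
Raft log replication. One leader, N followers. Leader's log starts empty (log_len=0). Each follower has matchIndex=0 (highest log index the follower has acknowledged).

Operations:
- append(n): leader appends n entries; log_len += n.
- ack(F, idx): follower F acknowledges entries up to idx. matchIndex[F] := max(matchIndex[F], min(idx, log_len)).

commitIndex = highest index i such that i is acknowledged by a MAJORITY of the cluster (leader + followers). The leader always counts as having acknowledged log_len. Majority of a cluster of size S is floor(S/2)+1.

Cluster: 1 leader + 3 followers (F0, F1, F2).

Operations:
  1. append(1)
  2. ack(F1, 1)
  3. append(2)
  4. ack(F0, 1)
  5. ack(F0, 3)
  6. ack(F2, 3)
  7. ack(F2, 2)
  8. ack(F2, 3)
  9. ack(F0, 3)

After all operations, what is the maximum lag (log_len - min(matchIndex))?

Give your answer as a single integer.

Answer: 2

Derivation:
Op 1: append 1 -> log_len=1
Op 2: F1 acks idx 1 -> match: F0=0 F1=1 F2=0; commitIndex=0
Op 3: append 2 -> log_len=3
Op 4: F0 acks idx 1 -> match: F0=1 F1=1 F2=0; commitIndex=1
Op 5: F0 acks idx 3 -> match: F0=3 F1=1 F2=0; commitIndex=1
Op 6: F2 acks idx 3 -> match: F0=3 F1=1 F2=3; commitIndex=3
Op 7: F2 acks idx 2 -> match: F0=3 F1=1 F2=3; commitIndex=3
Op 8: F2 acks idx 3 -> match: F0=3 F1=1 F2=3; commitIndex=3
Op 9: F0 acks idx 3 -> match: F0=3 F1=1 F2=3; commitIndex=3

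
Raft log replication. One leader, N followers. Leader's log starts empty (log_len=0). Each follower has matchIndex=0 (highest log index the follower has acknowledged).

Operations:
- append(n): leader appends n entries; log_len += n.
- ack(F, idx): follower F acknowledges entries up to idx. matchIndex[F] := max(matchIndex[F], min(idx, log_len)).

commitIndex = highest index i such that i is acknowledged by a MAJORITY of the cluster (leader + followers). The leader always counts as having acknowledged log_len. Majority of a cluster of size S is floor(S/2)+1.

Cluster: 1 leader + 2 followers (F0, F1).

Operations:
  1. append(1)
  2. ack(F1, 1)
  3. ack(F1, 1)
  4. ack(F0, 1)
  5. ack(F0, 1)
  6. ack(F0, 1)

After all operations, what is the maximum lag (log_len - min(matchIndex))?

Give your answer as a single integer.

Answer: 0

Derivation:
Op 1: append 1 -> log_len=1
Op 2: F1 acks idx 1 -> match: F0=0 F1=1; commitIndex=1
Op 3: F1 acks idx 1 -> match: F0=0 F1=1; commitIndex=1
Op 4: F0 acks idx 1 -> match: F0=1 F1=1; commitIndex=1
Op 5: F0 acks idx 1 -> match: F0=1 F1=1; commitIndex=1
Op 6: F0 acks idx 1 -> match: F0=1 F1=1; commitIndex=1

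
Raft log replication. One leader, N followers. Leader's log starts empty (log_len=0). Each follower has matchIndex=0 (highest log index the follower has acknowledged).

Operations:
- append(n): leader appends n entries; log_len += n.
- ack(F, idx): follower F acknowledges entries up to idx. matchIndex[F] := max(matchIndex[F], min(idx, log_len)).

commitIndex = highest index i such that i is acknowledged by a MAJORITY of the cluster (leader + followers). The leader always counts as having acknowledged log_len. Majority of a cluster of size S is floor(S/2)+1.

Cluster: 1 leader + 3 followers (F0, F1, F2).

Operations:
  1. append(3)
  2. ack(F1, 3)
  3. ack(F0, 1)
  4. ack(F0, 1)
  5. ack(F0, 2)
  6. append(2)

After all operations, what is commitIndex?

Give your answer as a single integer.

Op 1: append 3 -> log_len=3
Op 2: F1 acks idx 3 -> match: F0=0 F1=3 F2=0; commitIndex=0
Op 3: F0 acks idx 1 -> match: F0=1 F1=3 F2=0; commitIndex=1
Op 4: F0 acks idx 1 -> match: F0=1 F1=3 F2=0; commitIndex=1
Op 5: F0 acks idx 2 -> match: F0=2 F1=3 F2=0; commitIndex=2
Op 6: append 2 -> log_len=5

Answer: 2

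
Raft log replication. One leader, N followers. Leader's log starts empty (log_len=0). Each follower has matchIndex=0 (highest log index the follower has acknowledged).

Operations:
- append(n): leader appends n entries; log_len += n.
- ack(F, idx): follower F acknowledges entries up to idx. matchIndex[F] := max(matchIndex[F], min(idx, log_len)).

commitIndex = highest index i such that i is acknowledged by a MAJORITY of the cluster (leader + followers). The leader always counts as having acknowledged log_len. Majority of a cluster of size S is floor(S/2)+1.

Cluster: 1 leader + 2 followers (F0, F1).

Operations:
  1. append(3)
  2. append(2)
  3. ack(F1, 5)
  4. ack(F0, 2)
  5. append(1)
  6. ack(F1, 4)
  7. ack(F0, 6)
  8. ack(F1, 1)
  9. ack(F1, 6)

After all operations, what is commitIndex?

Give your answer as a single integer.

Op 1: append 3 -> log_len=3
Op 2: append 2 -> log_len=5
Op 3: F1 acks idx 5 -> match: F0=0 F1=5; commitIndex=5
Op 4: F0 acks idx 2 -> match: F0=2 F1=5; commitIndex=5
Op 5: append 1 -> log_len=6
Op 6: F1 acks idx 4 -> match: F0=2 F1=5; commitIndex=5
Op 7: F0 acks idx 6 -> match: F0=6 F1=5; commitIndex=6
Op 8: F1 acks idx 1 -> match: F0=6 F1=5; commitIndex=6
Op 9: F1 acks idx 6 -> match: F0=6 F1=6; commitIndex=6

Answer: 6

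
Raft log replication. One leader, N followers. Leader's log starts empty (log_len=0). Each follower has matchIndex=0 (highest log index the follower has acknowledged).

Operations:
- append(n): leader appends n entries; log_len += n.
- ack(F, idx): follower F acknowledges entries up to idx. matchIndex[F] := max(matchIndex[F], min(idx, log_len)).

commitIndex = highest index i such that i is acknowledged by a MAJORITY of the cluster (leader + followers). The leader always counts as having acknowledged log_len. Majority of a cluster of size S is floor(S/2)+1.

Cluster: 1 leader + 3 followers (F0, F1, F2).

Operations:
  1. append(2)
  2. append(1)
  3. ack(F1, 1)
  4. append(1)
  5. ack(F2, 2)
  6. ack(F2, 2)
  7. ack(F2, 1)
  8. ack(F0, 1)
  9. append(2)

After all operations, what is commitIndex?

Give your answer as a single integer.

Answer: 1

Derivation:
Op 1: append 2 -> log_len=2
Op 2: append 1 -> log_len=3
Op 3: F1 acks idx 1 -> match: F0=0 F1=1 F2=0; commitIndex=0
Op 4: append 1 -> log_len=4
Op 5: F2 acks idx 2 -> match: F0=0 F1=1 F2=2; commitIndex=1
Op 6: F2 acks idx 2 -> match: F0=0 F1=1 F2=2; commitIndex=1
Op 7: F2 acks idx 1 -> match: F0=0 F1=1 F2=2; commitIndex=1
Op 8: F0 acks idx 1 -> match: F0=1 F1=1 F2=2; commitIndex=1
Op 9: append 2 -> log_len=6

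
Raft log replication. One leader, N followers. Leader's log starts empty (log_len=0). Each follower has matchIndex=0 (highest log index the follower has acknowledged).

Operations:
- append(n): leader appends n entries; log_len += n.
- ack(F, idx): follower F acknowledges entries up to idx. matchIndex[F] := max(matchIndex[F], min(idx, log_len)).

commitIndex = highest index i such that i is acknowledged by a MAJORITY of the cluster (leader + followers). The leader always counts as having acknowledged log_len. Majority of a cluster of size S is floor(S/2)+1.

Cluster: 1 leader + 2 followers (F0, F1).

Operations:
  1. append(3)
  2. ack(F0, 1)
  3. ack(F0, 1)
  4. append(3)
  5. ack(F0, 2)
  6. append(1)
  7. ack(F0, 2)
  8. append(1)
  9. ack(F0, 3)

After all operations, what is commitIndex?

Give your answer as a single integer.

Answer: 3

Derivation:
Op 1: append 3 -> log_len=3
Op 2: F0 acks idx 1 -> match: F0=1 F1=0; commitIndex=1
Op 3: F0 acks idx 1 -> match: F0=1 F1=0; commitIndex=1
Op 4: append 3 -> log_len=6
Op 5: F0 acks idx 2 -> match: F0=2 F1=0; commitIndex=2
Op 6: append 1 -> log_len=7
Op 7: F0 acks idx 2 -> match: F0=2 F1=0; commitIndex=2
Op 8: append 1 -> log_len=8
Op 9: F0 acks idx 3 -> match: F0=3 F1=0; commitIndex=3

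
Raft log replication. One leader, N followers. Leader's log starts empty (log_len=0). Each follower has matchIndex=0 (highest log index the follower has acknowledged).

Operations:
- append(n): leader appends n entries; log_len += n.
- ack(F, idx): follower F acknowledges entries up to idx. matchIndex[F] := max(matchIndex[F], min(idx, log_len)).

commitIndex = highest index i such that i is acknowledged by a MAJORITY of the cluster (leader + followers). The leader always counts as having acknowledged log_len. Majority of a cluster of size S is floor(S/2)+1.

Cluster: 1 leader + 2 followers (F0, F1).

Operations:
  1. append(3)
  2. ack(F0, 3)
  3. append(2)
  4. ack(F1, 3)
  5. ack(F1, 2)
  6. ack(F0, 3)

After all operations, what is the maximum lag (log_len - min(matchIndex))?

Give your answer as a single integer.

Answer: 2

Derivation:
Op 1: append 3 -> log_len=3
Op 2: F0 acks idx 3 -> match: F0=3 F1=0; commitIndex=3
Op 3: append 2 -> log_len=5
Op 4: F1 acks idx 3 -> match: F0=3 F1=3; commitIndex=3
Op 5: F1 acks idx 2 -> match: F0=3 F1=3; commitIndex=3
Op 6: F0 acks idx 3 -> match: F0=3 F1=3; commitIndex=3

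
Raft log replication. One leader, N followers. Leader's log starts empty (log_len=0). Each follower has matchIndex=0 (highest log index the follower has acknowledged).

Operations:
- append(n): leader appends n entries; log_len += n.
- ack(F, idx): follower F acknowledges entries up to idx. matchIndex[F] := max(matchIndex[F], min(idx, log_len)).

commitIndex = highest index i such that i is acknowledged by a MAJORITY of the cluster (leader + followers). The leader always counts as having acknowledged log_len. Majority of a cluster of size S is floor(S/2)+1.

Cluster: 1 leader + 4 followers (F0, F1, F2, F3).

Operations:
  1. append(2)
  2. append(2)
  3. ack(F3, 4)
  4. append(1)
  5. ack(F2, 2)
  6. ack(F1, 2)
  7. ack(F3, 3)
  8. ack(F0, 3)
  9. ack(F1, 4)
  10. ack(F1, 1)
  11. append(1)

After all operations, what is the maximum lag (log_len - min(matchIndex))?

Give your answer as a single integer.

Answer: 4

Derivation:
Op 1: append 2 -> log_len=2
Op 2: append 2 -> log_len=4
Op 3: F3 acks idx 4 -> match: F0=0 F1=0 F2=0 F3=4; commitIndex=0
Op 4: append 1 -> log_len=5
Op 5: F2 acks idx 2 -> match: F0=0 F1=0 F2=2 F3=4; commitIndex=2
Op 6: F1 acks idx 2 -> match: F0=0 F1=2 F2=2 F3=4; commitIndex=2
Op 7: F3 acks idx 3 -> match: F0=0 F1=2 F2=2 F3=4; commitIndex=2
Op 8: F0 acks idx 3 -> match: F0=3 F1=2 F2=2 F3=4; commitIndex=3
Op 9: F1 acks idx 4 -> match: F0=3 F1=4 F2=2 F3=4; commitIndex=4
Op 10: F1 acks idx 1 -> match: F0=3 F1=4 F2=2 F3=4; commitIndex=4
Op 11: append 1 -> log_len=6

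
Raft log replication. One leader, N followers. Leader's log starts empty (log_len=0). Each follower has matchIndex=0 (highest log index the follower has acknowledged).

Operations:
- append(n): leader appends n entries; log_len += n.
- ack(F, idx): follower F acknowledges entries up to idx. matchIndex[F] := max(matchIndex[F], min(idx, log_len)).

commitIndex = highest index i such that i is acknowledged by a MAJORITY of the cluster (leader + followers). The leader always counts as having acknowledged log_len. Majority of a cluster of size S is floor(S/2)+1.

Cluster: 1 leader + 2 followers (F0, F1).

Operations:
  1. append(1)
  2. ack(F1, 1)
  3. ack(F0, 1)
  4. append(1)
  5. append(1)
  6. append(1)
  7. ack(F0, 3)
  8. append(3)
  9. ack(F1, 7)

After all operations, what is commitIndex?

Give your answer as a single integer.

Op 1: append 1 -> log_len=1
Op 2: F1 acks idx 1 -> match: F0=0 F1=1; commitIndex=1
Op 3: F0 acks idx 1 -> match: F0=1 F1=1; commitIndex=1
Op 4: append 1 -> log_len=2
Op 5: append 1 -> log_len=3
Op 6: append 1 -> log_len=4
Op 7: F0 acks idx 3 -> match: F0=3 F1=1; commitIndex=3
Op 8: append 3 -> log_len=7
Op 9: F1 acks idx 7 -> match: F0=3 F1=7; commitIndex=7

Answer: 7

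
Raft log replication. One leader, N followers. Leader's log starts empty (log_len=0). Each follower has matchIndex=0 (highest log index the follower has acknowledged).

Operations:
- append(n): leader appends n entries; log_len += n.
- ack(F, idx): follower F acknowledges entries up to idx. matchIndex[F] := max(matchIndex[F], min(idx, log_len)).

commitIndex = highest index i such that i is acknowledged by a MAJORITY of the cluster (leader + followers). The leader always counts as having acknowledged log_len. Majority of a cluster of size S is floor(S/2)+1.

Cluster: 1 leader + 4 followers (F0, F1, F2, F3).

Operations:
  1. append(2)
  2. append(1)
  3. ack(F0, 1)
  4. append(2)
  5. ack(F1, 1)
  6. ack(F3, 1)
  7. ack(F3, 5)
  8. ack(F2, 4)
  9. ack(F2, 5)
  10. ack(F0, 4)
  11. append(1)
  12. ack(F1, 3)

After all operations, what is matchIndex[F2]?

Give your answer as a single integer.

Op 1: append 2 -> log_len=2
Op 2: append 1 -> log_len=3
Op 3: F0 acks idx 1 -> match: F0=1 F1=0 F2=0 F3=0; commitIndex=0
Op 4: append 2 -> log_len=5
Op 5: F1 acks idx 1 -> match: F0=1 F1=1 F2=0 F3=0; commitIndex=1
Op 6: F3 acks idx 1 -> match: F0=1 F1=1 F2=0 F3=1; commitIndex=1
Op 7: F3 acks idx 5 -> match: F0=1 F1=1 F2=0 F3=5; commitIndex=1
Op 8: F2 acks idx 4 -> match: F0=1 F1=1 F2=4 F3=5; commitIndex=4
Op 9: F2 acks idx 5 -> match: F0=1 F1=1 F2=5 F3=5; commitIndex=5
Op 10: F0 acks idx 4 -> match: F0=4 F1=1 F2=5 F3=5; commitIndex=5
Op 11: append 1 -> log_len=6
Op 12: F1 acks idx 3 -> match: F0=4 F1=3 F2=5 F3=5; commitIndex=5

Answer: 5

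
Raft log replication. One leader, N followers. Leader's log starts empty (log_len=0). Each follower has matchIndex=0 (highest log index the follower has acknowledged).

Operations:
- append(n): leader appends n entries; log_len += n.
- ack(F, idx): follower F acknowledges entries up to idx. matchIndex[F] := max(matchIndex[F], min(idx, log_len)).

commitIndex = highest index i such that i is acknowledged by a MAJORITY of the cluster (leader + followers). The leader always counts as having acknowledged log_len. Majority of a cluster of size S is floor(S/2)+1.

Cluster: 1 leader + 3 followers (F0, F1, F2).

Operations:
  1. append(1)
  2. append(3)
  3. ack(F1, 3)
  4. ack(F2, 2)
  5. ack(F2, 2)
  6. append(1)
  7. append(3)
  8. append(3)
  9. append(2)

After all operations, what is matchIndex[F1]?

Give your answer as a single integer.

Answer: 3

Derivation:
Op 1: append 1 -> log_len=1
Op 2: append 3 -> log_len=4
Op 3: F1 acks idx 3 -> match: F0=0 F1=3 F2=0; commitIndex=0
Op 4: F2 acks idx 2 -> match: F0=0 F1=3 F2=2; commitIndex=2
Op 5: F2 acks idx 2 -> match: F0=0 F1=3 F2=2; commitIndex=2
Op 6: append 1 -> log_len=5
Op 7: append 3 -> log_len=8
Op 8: append 3 -> log_len=11
Op 9: append 2 -> log_len=13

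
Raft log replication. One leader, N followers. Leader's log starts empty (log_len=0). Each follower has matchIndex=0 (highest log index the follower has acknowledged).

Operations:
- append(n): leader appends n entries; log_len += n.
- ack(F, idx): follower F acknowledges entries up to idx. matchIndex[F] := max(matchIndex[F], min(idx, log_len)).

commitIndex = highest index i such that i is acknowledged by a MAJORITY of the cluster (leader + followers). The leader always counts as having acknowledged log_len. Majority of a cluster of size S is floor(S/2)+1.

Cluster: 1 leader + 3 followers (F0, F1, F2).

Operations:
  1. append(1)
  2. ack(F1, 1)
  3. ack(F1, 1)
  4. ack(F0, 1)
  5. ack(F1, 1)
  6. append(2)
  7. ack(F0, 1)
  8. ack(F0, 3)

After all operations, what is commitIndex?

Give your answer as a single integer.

Op 1: append 1 -> log_len=1
Op 2: F1 acks idx 1 -> match: F0=0 F1=1 F2=0; commitIndex=0
Op 3: F1 acks idx 1 -> match: F0=0 F1=1 F2=0; commitIndex=0
Op 4: F0 acks idx 1 -> match: F0=1 F1=1 F2=0; commitIndex=1
Op 5: F1 acks idx 1 -> match: F0=1 F1=1 F2=0; commitIndex=1
Op 6: append 2 -> log_len=3
Op 7: F0 acks idx 1 -> match: F0=1 F1=1 F2=0; commitIndex=1
Op 8: F0 acks idx 3 -> match: F0=3 F1=1 F2=0; commitIndex=1

Answer: 1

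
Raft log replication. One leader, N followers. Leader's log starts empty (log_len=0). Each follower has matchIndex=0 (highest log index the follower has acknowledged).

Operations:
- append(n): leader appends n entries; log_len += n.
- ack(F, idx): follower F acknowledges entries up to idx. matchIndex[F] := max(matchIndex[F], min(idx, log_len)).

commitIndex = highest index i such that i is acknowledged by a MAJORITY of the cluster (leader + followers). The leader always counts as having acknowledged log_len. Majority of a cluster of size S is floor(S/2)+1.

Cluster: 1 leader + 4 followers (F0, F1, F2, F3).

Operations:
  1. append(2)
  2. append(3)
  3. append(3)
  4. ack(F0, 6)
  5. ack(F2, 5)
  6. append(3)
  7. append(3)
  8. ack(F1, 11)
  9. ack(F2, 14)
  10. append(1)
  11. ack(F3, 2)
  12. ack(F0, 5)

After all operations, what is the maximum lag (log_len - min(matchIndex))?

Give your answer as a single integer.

Op 1: append 2 -> log_len=2
Op 2: append 3 -> log_len=5
Op 3: append 3 -> log_len=8
Op 4: F0 acks idx 6 -> match: F0=6 F1=0 F2=0 F3=0; commitIndex=0
Op 5: F2 acks idx 5 -> match: F0=6 F1=0 F2=5 F3=0; commitIndex=5
Op 6: append 3 -> log_len=11
Op 7: append 3 -> log_len=14
Op 8: F1 acks idx 11 -> match: F0=6 F1=11 F2=5 F3=0; commitIndex=6
Op 9: F2 acks idx 14 -> match: F0=6 F1=11 F2=14 F3=0; commitIndex=11
Op 10: append 1 -> log_len=15
Op 11: F3 acks idx 2 -> match: F0=6 F1=11 F2=14 F3=2; commitIndex=11
Op 12: F0 acks idx 5 -> match: F0=6 F1=11 F2=14 F3=2; commitIndex=11

Answer: 13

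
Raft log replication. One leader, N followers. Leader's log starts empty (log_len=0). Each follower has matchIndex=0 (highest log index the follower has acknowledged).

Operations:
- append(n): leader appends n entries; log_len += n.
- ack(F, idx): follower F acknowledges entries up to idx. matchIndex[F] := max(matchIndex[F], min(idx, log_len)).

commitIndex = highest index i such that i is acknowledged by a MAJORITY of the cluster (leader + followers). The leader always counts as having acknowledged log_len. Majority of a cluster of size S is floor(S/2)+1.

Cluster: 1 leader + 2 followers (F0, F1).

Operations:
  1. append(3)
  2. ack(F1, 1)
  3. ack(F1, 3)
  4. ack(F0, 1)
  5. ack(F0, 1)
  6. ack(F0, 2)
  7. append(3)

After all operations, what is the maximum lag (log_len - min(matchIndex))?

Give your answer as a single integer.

Op 1: append 3 -> log_len=3
Op 2: F1 acks idx 1 -> match: F0=0 F1=1; commitIndex=1
Op 3: F1 acks idx 3 -> match: F0=0 F1=3; commitIndex=3
Op 4: F0 acks idx 1 -> match: F0=1 F1=3; commitIndex=3
Op 5: F0 acks idx 1 -> match: F0=1 F1=3; commitIndex=3
Op 6: F0 acks idx 2 -> match: F0=2 F1=3; commitIndex=3
Op 7: append 3 -> log_len=6

Answer: 4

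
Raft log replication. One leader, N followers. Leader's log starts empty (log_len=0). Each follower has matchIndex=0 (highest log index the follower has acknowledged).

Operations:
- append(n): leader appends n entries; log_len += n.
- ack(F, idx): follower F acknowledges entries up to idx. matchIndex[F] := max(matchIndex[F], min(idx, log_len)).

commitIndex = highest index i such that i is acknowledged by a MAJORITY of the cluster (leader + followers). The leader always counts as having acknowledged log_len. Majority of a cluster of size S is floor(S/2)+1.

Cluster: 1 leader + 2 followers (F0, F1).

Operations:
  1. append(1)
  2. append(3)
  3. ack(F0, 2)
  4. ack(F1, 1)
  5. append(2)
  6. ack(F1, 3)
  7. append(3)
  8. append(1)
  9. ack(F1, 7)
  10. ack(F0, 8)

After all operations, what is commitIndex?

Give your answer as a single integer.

Op 1: append 1 -> log_len=1
Op 2: append 3 -> log_len=4
Op 3: F0 acks idx 2 -> match: F0=2 F1=0; commitIndex=2
Op 4: F1 acks idx 1 -> match: F0=2 F1=1; commitIndex=2
Op 5: append 2 -> log_len=6
Op 6: F1 acks idx 3 -> match: F0=2 F1=3; commitIndex=3
Op 7: append 3 -> log_len=9
Op 8: append 1 -> log_len=10
Op 9: F1 acks idx 7 -> match: F0=2 F1=7; commitIndex=7
Op 10: F0 acks idx 8 -> match: F0=8 F1=7; commitIndex=8

Answer: 8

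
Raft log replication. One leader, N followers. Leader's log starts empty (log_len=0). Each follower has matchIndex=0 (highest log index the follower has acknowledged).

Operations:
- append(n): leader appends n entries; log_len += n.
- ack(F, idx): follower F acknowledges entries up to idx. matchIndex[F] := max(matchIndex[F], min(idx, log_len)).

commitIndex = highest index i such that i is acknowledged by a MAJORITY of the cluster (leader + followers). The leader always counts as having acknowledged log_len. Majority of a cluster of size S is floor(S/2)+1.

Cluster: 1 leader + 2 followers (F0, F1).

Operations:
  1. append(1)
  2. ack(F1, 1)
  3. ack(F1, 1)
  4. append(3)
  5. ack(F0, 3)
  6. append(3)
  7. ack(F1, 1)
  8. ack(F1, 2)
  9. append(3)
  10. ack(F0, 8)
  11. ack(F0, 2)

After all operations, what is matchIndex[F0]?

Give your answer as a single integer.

Answer: 8

Derivation:
Op 1: append 1 -> log_len=1
Op 2: F1 acks idx 1 -> match: F0=0 F1=1; commitIndex=1
Op 3: F1 acks idx 1 -> match: F0=0 F1=1; commitIndex=1
Op 4: append 3 -> log_len=4
Op 5: F0 acks idx 3 -> match: F0=3 F1=1; commitIndex=3
Op 6: append 3 -> log_len=7
Op 7: F1 acks idx 1 -> match: F0=3 F1=1; commitIndex=3
Op 8: F1 acks idx 2 -> match: F0=3 F1=2; commitIndex=3
Op 9: append 3 -> log_len=10
Op 10: F0 acks idx 8 -> match: F0=8 F1=2; commitIndex=8
Op 11: F0 acks idx 2 -> match: F0=8 F1=2; commitIndex=8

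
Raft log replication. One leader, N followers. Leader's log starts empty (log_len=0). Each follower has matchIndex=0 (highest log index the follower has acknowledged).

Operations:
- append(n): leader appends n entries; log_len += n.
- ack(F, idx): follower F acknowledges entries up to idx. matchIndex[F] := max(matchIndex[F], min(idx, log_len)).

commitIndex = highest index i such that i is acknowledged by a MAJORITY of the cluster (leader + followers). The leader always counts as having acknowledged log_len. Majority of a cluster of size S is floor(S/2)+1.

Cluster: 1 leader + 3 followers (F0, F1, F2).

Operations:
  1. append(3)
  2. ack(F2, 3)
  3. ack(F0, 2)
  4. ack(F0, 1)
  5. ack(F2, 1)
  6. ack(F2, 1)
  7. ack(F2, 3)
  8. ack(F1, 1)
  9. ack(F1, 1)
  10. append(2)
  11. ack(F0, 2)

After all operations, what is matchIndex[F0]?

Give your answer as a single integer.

Answer: 2

Derivation:
Op 1: append 3 -> log_len=3
Op 2: F2 acks idx 3 -> match: F0=0 F1=0 F2=3; commitIndex=0
Op 3: F0 acks idx 2 -> match: F0=2 F1=0 F2=3; commitIndex=2
Op 4: F0 acks idx 1 -> match: F0=2 F1=0 F2=3; commitIndex=2
Op 5: F2 acks idx 1 -> match: F0=2 F1=0 F2=3; commitIndex=2
Op 6: F2 acks idx 1 -> match: F0=2 F1=0 F2=3; commitIndex=2
Op 7: F2 acks idx 3 -> match: F0=2 F1=0 F2=3; commitIndex=2
Op 8: F1 acks idx 1 -> match: F0=2 F1=1 F2=3; commitIndex=2
Op 9: F1 acks idx 1 -> match: F0=2 F1=1 F2=3; commitIndex=2
Op 10: append 2 -> log_len=5
Op 11: F0 acks idx 2 -> match: F0=2 F1=1 F2=3; commitIndex=2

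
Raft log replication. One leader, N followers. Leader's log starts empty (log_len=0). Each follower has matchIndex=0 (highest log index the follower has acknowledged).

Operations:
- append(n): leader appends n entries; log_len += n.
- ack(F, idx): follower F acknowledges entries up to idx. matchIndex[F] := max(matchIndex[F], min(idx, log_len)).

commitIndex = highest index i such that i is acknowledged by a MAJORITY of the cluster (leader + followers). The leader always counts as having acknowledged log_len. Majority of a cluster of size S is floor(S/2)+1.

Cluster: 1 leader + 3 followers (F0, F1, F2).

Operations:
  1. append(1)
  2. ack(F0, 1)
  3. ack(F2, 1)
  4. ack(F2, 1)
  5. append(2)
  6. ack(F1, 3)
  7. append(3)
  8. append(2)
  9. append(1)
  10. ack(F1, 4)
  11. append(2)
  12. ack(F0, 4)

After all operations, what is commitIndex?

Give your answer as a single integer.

Op 1: append 1 -> log_len=1
Op 2: F0 acks idx 1 -> match: F0=1 F1=0 F2=0; commitIndex=0
Op 3: F2 acks idx 1 -> match: F0=1 F1=0 F2=1; commitIndex=1
Op 4: F2 acks idx 1 -> match: F0=1 F1=0 F2=1; commitIndex=1
Op 5: append 2 -> log_len=3
Op 6: F1 acks idx 3 -> match: F0=1 F1=3 F2=1; commitIndex=1
Op 7: append 3 -> log_len=6
Op 8: append 2 -> log_len=8
Op 9: append 1 -> log_len=9
Op 10: F1 acks idx 4 -> match: F0=1 F1=4 F2=1; commitIndex=1
Op 11: append 2 -> log_len=11
Op 12: F0 acks idx 4 -> match: F0=4 F1=4 F2=1; commitIndex=4

Answer: 4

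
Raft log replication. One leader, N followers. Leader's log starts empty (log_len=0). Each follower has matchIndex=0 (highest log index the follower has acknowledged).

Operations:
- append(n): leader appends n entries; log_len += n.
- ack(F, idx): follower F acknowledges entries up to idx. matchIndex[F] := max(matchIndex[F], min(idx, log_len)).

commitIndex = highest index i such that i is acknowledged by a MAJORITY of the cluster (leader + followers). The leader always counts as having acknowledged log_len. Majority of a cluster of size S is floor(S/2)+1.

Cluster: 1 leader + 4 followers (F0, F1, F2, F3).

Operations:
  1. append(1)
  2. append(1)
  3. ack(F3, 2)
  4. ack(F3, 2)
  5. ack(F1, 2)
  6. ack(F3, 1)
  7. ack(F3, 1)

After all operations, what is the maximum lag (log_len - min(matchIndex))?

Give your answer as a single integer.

Op 1: append 1 -> log_len=1
Op 2: append 1 -> log_len=2
Op 3: F3 acks idx 2 -> match: F0=0 F1=0 F2=0 F3=2; commitIndex=0
Op 4: F3 acks idx 2 -> match: F0=0 F1=0 F2=0 F3=2; commitIndex=0
Op 5: F1 acks idx 2 -> match: F0=0 F1=2 F2=0 F3=2; commitIndex=2
Op 6: F3 acks idx 1 -> match: F0=0 F1=2 F2=0 F3=2; commitIndex=2
Op 7: F3 acks idx 1 -> match: F0=0 F1=2 F2=0 F3=2; commitIndex=2

Answer: 2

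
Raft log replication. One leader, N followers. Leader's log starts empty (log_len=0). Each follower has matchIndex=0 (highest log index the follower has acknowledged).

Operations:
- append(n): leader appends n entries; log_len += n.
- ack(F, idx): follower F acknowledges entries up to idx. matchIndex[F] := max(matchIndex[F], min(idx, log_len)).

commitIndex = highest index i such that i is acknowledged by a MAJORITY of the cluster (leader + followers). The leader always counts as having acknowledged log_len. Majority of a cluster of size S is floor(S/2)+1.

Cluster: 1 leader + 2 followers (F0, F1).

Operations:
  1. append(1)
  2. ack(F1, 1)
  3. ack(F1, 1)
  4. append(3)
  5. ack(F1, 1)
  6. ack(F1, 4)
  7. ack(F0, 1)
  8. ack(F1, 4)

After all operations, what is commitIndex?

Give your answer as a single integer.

Answer: 4

Derivation:
Op 1: append 1 -> log_len=1
Op 2: F1 acks idx 1 -> match: F0=0 F1=1; commitIndex=1
Op 3: F1 acks idx 1 -> match: F0=0 F1=1; commitIndex=1
Op 4: append 3 -> log_len=4
Op 5: F1 acks idx 1 -> match: F0=0 F1=1; commitIndex=1
Op 6: F1 acks idx 4 -> match: F0=0 F1=4; commitIndex=4
Op 7: F0 acks idx 1 -> match: F0=1 F1=4; commitIndex=4
Op 8: F1 acks idx 4 -> match: F0=1 F1=4; commitIndex=4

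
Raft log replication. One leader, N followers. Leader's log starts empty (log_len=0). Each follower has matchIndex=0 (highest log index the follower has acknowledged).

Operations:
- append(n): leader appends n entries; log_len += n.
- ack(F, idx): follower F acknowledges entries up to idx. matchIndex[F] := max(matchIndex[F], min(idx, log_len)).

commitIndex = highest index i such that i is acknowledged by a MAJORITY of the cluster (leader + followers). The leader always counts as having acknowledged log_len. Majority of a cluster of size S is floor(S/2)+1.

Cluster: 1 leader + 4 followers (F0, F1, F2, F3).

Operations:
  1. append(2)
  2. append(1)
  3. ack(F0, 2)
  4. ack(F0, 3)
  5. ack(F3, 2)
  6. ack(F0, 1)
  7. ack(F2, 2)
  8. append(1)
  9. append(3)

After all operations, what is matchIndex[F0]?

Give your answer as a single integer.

Op 1: append 2 -> log_len=2
Op 2: append 1 -> log_len=3
Op 3: F0 acks idx 2 -> match: F0=2 F1=0 F2=0 F3=0; commitIndex=0
Op 4: F0 acks idx 3 -> match: F0=3 F1=0 F2=0 F3=0; commitIndex=0
Op 5: F3 acks idx 2 -> match: F0=3 F1=0 F2=0 F3=2; commitIndex=2
Op 6: F0 acks idx 1 -> match: F0=3 F1=0 F2=0 F3=2; commitIndex=2
Op 7: F2 acks idx 2 -> match: F0=3 F1=0 F2=2 F3=2; commitIndex=2
Op 8: append 1 -> log_len=4
Op 9: append 3 -> log_len=7

Answer: 3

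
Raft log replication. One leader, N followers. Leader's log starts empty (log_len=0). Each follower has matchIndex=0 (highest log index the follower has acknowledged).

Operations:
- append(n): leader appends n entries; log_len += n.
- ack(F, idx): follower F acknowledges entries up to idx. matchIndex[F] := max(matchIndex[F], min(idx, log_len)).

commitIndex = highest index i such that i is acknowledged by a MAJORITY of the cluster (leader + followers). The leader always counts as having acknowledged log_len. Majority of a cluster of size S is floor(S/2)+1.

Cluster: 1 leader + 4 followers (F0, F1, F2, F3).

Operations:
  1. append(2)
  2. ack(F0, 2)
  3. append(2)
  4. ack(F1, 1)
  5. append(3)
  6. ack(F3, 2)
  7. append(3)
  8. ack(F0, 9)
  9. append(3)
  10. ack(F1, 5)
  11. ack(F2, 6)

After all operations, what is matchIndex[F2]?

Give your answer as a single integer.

Answer: 6

Derivation:
Op 1: append 2 -> log_len=2
Op 2: F0 acks idx 2 -> match: F0=2 F1=0 F2=0 F3=0; commitIndex=0
Op 3: append 2 -> log_len=4
Op 4: F1 acks idx 1 -> match: F0=2 F1=1 F2=0 F3=0; commitIndex=1
Op 5: append 3 -> log_len=7
Op 6: F3 acks idx 2 -> match: F0=2 F1=1 F2=0 F3=2; commitIndex=2
Op 7: append 3 -> log_len=10
Op 8: F0 acks idx 9 -> match: F0=9 F1=1 F2=0 F3=2; commitIndex=2
Op 9: append 3 -> log_len=13
Op 10: F1 acks idx 5 -> match: F0=9 F1=5 F2=0 F3=2; commitIndex=5
Op 11: F2 acks idx 6 -> match: F0=9 F1=5 F2=6 F3=2; commitIndex=6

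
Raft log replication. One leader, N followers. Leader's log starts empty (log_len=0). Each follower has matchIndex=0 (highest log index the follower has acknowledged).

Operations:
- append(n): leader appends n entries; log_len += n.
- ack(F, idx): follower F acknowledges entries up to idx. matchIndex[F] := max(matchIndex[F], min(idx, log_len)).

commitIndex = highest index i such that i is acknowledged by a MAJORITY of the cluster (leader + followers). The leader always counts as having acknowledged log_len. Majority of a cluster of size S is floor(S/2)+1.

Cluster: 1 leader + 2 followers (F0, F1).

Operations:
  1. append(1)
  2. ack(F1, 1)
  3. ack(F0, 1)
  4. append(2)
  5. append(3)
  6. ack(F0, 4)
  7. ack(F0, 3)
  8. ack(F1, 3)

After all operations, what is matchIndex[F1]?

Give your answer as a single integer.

Op 1: append 1 -> log_len=1
Op 2: F1 acks idx 1 -> match: F0=0 F1=1; commitIndex=1
Op 3: F0 acks idx 1 -> match: F0=1 F1=1; commitIndex=1
Op 4: append 2 -> log_len=3
Op 5: append 3 -> log_len=6
Op 6: F0 acks idx 4 -> match: F0=4 F1=1; commitIndex=4
Op 7: F0 acks idx 3 -> match: F0=4 F1=1; commitIndex=4
Op 8: F1 acks idx 3 -> match: F0=4 F1=3; commitIndex=4

Answer: 3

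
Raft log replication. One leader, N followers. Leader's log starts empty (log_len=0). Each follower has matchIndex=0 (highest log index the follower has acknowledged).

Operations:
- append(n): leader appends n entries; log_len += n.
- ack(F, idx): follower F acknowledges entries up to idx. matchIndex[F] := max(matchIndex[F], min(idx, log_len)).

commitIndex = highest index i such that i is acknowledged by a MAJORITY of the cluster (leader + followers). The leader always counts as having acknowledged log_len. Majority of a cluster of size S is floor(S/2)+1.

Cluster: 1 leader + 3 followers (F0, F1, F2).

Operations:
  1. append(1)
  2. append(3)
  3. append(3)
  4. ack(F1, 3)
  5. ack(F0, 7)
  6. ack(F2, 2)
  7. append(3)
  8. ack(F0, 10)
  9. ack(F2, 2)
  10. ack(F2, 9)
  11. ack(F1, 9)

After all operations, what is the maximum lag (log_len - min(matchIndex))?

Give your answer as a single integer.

Op 1: append 1 -> log_len=1
Op 2: append 3 -> log_len=4
Op 3: append 3 -> log_len=7
Op 4: F1 acks idx 3 -> match: F0=0 F1=3 F2=0; commitIndex=0
Op 5: F0 acks idx 7 -> match: F0=7 F1=3 F2=0; commitIndex=3
Op 6: F2 acks idx 2 -> match: F0=7 F1=3 F2=2; commitIndex=3
Op 7: append 3 -> log_len=10
Op 8: F0 acks idx 10 -> match: F0=10 F1=3 F2=2; commitIndex=3
Op 9: F2 acks idx 2 -> match: F0=10 F1=3 F2=2; commitIndex=3
Op 10: F2 acks idx 9 -> match: F0=10 F1=3 F2=9; commitIndex=9
Op 11: F1 acks idx 9 -> match: F0=10 F1=9 F2=9; commitIndex=9

Answer: 1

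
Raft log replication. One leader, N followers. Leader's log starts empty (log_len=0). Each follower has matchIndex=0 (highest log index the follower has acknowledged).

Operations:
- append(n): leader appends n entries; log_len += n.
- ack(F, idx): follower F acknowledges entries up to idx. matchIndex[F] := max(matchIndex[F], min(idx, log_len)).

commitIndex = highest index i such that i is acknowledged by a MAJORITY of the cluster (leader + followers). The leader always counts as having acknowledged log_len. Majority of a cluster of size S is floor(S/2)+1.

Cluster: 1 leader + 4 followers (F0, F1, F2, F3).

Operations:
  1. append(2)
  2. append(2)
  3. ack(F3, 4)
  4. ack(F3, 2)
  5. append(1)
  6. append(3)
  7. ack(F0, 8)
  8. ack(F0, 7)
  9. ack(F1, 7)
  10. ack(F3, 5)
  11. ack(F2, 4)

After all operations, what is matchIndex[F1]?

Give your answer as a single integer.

Op 1: append 2 -> log_len=2
Op 2: append 2 -> log_len=4
Op 3: F3 acks idx 4 -> match: F0=0 F1=0 F2=0 F3=4; commitIndex=0
Op 4: F3 acks idx 2 -> match: F0=0 F1=0 F2=0 F3=4; commitIndex=0
Op 5: append 1 -> log_len=5
Op 6: append 3 -> log_len=8
Op 7: F0 acks idx 8 -> match: F0=8 F1=0 F2=0 F3=4; commitIndex=4
Op 8: F0 acks idx 7 -> match: F0=8 F1=0 F2=0 F3=4; commitIndex=4
Op 9: F1 acks idx 7 -> match: F0=8 F1=7 F2=0 F3=4; commitIndex=7
Op 10: F3 acks idx 5 -> match: F0=8 F1=7 F2=0 F3=5; commitIndex=7
Op 11: F2 acks idx 4 -> match: F0=8 F1=7 F2=4 F3=5; commitIndex=7

Answer: 7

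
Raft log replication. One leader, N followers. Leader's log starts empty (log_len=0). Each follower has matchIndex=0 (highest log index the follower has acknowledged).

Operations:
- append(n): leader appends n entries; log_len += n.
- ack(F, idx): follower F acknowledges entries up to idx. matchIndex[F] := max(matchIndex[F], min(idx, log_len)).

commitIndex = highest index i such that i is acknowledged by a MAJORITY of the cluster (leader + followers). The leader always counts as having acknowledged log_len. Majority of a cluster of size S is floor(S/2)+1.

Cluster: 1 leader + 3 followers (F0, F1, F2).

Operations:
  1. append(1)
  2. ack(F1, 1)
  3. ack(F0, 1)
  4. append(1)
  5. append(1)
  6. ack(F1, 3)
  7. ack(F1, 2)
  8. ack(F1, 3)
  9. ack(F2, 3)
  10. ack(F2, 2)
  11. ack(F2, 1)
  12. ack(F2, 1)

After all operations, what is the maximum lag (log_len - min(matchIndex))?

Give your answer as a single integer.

Op 1: append 1 -> log_len=1
Op 2: F1 acks idx 1 -> match: F0=0 F1=1 F2=0; commitIndex=0
Op 3: F0 acks idx 1 -> match: F0=1 F1=1 F2=0; commitIndex=1
Op 4: append 1 -> log_len=2
Op 5: append 1 -> log_len=3
Op 6: F1 acks idx 3 -> match: F0=1 F1=3 F2=0; commitIndex=1
Op 7: F1 acks idx 2 -> match: F0=1 F1=3 F2=0; commitIndex=1
Op 8: F1 acks idx 3 -> match: F0=1 F1=3 F2=0; commitIndex=1
Op 9: F2 acks idx 3 -> match: F0=1 F1=3 F2=3; commitIndex=3
Op 10: F2 acks idx 2 -> match: F0=1 F1=3 F2=3; commitIndex=3
Op 11: F2 acks idx 1 -> match: F0=1 F1=3 F2=3; commitIndex=3
Op 12: F2 acks idx 1 -> match: F0=1 F1=3 F2=3; commitIndex=3

Answer: 2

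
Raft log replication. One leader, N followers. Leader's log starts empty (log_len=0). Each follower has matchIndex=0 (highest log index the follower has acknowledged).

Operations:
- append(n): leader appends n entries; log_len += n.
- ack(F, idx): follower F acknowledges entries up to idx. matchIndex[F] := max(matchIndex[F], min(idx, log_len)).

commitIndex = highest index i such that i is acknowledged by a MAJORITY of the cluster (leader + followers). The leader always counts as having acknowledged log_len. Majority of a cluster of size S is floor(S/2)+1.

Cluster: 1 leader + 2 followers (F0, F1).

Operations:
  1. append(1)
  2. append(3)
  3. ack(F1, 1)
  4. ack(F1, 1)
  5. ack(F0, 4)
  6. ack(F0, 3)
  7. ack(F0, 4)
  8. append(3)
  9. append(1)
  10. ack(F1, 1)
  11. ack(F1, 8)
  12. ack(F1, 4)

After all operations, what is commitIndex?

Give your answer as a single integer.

Op 1: append 1 -> log_len=1
Op 2: append 3 -> log_len=4
Op 3: F1 acks idx 1 -> match: F0=0 F1=1; commitIndex=1
Op 4: F1 acks idx 1 -> match: F0=0 F1=1; commitIndex=1
Op 5: F0 acks idx 4 -> match: F0=4 F1=1; commitIndex=4
Op 6: F0 acks idx 3 -> match: F0=4 F1=1; commitIndex=4
Op 7: F0 acks idx 4 -> match: F0=4 F1=1; commitIndex=4
Op 8: append 3 -> log_len=7
Op 9: append 1 -> log_len=8
Op 10: F1 acks idx 1 -> match: F0=4 F1=1; commitIndex=4
Op 11: F1 acks idx 8 -> match: F0=4 F1=8; commitIndex=8
Op 12: F1 acks idx 4 -> match: F0=4 F1=8; commitIndex=8

Answer: 8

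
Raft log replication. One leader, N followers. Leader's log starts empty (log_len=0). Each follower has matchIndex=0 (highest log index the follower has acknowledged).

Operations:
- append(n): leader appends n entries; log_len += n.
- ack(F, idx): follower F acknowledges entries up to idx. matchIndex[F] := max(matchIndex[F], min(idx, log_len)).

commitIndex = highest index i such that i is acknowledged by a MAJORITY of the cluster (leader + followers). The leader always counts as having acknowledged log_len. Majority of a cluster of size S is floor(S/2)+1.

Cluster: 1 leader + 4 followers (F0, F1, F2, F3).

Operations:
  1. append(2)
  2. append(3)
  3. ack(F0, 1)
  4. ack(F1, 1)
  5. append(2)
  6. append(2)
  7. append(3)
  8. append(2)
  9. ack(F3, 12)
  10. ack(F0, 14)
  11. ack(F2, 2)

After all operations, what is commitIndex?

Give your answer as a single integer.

Answer: 12

Derivation:
Op 1: append 2 -> log_len=2
Op 2: append 3 -> log_len=5
Op 3: F0 acks idx 1 -> match: F0=1 F1=0 F2=0 F3=0; commitIndex=0
Op 4: F1 acks idx 1 -> match: F0=1 F1=1 F2=0 F3=0; commitIndex=1
Op 5: append 2 -> log_len=7
Op 6: append 2 -> log_len=9
Op 7: append 3 -> log_len=12
Op 8: append 2 -> log_len=14
Op 9: F3 acks idx 12 -> match: F0=1 F1=1 F2=0 F3=12; commitIndex=1
Op 10: F0 acks idx 14 -> match: F0=14 F1=1 F2=0 F3=12; commitIndex=12
Op 11: F2 acks idx 2 -> match: F0=14 F1=1 F2=2 F3=12; commitIndex=12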